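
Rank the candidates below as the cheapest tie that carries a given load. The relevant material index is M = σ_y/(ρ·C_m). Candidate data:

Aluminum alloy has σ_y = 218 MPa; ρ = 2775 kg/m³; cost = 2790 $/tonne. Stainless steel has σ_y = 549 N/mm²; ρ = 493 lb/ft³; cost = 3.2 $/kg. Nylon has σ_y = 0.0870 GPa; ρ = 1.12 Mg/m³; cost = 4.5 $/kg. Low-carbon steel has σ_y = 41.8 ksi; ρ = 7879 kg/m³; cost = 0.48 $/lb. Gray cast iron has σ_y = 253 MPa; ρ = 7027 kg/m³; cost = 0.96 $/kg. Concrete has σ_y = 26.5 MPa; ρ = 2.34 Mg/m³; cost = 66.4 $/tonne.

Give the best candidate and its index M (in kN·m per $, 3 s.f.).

Putting every candidate on a common basis:
  aluminum alloy: σ_y = 218.0 MPa, ρ = 2775 kg/m³, cost = 2.790 $/kg
  stainless steel: σ_y = 549.0 MPa, ρ = 7897 kg/m³, cost = 3.200 $/kg
  nylon: σ_y = 87.00 MPa, ρ = 1120 kg/m³, cost = 4.500 $/kg
  low-carbon steel: σ_y = 288.2 MPa, ρ = 7879 kg/m³, cost = 1.058 $/kg
  gray cast iron: σ_y = 253.0 MPa, ρ = 7027 kg/m³, cost = 0.9600 $/kg
  concrete: σ_y = 26.50 MPa, ρ = 2340 kg/m³, cost = 0.06640 $/kg
  concrete: M = 171 kN·m per $
  gray cast iron: M = 37.5 kN·m per $
  low-carbon steel: M = 34.6 kN·m per $
  aluminum alloy: M = 28.2 kN·m per $
  stainless steel: M = 21.7 kN·m per $
  nylon: M = 17.3 kN·m per $
Concrete ranks first.

concrete, M = 171 kN·m per $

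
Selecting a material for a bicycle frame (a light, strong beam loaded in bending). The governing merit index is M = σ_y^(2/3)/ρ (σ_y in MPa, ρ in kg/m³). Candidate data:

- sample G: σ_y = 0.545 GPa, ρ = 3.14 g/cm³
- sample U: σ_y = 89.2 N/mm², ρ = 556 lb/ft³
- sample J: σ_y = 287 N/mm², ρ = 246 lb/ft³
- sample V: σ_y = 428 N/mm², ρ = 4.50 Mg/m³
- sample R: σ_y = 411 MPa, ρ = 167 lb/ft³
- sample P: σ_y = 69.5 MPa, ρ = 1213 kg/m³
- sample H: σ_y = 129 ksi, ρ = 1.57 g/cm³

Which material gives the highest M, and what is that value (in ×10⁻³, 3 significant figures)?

sample H, M = 58.9×10⁻³

Convert each candidate to consistent units, then evaluate M:
  sample G: σ_y = 545.0 MPa, ρ = 3140 kg/m³
  sample U: σ_y = 89.20 MPa, ρ = 8906 kg/m³
  sample J: σ_y = 287.0 MPa, ρ = 3941 kg/m³
  sample V: σ_y = 428.0 MPa, ρ = 4500 kg/m³
  sample R: σ_y = 411.0 MPa, ρ = 2675 kg/m³
  sample P: σ_y = 69.50 MPa, ρ = 1213 kg/m³
  sample H: σ_y = 889.4 MPa, ρ = 1570 kg/m³
  sample H: M = 58.9×10⁻³
  sample G: M = 21.2×10⁻³
  sample R: M = 20.7×10⁻³
  sample P: M = 13.9×10⁻³
  sample V: M = 12.6×10⁻³
  sample J: M = 11.0×10⁻³
  sample U: M = 2.24×10⁻³
The maximum is for sample H.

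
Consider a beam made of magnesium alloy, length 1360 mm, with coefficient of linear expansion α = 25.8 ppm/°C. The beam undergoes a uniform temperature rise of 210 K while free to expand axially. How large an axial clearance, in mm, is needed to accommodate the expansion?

7.37 mm

ΔL = α·L₀·ΔT = 25.8×10⁻⁶ × 1360 mm × 210.0 K = 7.37 mm.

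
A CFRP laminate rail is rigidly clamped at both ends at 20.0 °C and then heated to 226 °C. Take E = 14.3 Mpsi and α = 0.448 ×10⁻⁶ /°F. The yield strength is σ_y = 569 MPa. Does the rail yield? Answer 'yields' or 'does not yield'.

does not yield

E = 14.3 Mpsi = 98.60 GPa.
α = 0.448×10⁻⁶/°F × 9/5 = 0.806×10⁻⁶/K.
ΔT = 206.0 K. Constrained thermal stress σ = E·α·ΔT = 98.60×10³ MPa × 0.806×10⁻⁶ × 206.0 = 16.4 MPa (compressive).
Compare to σ_y = 569 MPa: σ < σ_y, so it does not yield.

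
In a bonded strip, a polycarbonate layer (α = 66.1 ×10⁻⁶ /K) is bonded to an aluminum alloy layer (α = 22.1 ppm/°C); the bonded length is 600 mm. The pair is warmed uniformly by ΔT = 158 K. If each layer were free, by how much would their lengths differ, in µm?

4170 µm

Δα = |66.1 − 22.1|×10⁻⁶/K = 44.0×10⁻⁶/K.
ΔL_mismatch = Δα·L·ΔT = 44.0×10⁻⁶ × 600.0 mm × 158.0 K = 4170 µm.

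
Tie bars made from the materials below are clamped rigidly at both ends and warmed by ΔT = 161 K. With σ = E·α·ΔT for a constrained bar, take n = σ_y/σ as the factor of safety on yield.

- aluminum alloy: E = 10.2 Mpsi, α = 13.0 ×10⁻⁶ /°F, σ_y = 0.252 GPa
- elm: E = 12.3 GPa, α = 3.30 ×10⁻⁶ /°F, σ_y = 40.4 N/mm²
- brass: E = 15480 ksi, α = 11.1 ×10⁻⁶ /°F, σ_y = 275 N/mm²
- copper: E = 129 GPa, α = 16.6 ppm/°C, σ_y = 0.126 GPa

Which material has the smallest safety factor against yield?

Converting E to GPa, α to ×10⁻⁶/K, σ_y to MPa, then σ and n for each:
  aluminum alloy: E = 70.33, α = 23.4, σ_y = 252.0 → σ = 265 MPa, n = 0.951
  elm: E = 12.30, α = 5.94, σ_y = 40.40 → σ = 11.8 MPa, n = 3.43
  brass: E = 106.7, α = 20.0, σ_y = 275.0 → σ = 343 MPa, n = 0.801
  copper: E = 129.0, α = 16.6, σ_y = 126.0 → σ = 345 MPa, n = 0.365
The minimum is copper at n = 0.365.

copper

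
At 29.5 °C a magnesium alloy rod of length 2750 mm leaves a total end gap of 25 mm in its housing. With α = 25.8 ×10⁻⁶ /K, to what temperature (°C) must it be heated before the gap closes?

α·L₀·ΔT = 25.0 mm ⇒ ΔT = 25.0 / (25.8×10⁻⁶ × 2750.0) = 352.4 K.
T = 29.5 + 352.4 = 381.9 °C.

382 °C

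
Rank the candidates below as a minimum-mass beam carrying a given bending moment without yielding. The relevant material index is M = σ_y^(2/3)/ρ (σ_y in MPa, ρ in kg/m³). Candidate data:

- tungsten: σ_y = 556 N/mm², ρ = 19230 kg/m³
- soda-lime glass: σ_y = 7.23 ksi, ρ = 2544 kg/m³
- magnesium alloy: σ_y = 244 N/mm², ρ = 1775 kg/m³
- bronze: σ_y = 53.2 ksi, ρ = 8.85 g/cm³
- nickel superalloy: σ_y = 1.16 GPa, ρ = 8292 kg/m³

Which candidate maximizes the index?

magnesium alloy

After converting to SI:
  tungsten: σ_y = 556.0 MPa, ρ = 19230 kg/m³
  soda-lime glass: σ_y = 49.85 MPa, ρ = 2544 kg/m³
  magnesium alloy: σ_y = 244.0 MPa, ρ = 1775 kg/m³
  bronze: σ_y = 366.8 MPa, ρ = 8850 kg/m³
  nickel superalloy: σ_y = 1160 MPa, ρ = 8292 kg/m³
  magnesium alloy: M = 22.0×10⁻³
  nickel superalloy: M = 13.3×10⁻³
  bronze: M = 5.79×10⁻³
  soda-lime glass: M = 5.32×10⁻³
  tungsten: M = 3.52×10⁻³
Highest index: magnesium alloy.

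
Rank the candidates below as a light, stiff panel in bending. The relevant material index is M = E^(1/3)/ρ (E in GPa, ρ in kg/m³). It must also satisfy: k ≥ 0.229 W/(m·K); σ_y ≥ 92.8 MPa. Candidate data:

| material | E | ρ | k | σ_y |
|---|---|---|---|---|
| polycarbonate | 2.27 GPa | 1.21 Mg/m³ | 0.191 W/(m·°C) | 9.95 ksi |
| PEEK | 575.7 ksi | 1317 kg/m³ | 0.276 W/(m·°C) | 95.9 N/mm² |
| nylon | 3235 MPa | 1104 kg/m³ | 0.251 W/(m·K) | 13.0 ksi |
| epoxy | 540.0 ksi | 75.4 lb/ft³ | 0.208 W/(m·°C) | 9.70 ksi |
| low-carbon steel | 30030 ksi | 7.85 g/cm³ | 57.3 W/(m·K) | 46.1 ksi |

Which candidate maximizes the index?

Screen on constraints: k ≥ 0.229 W/(m·K); σ_y ≥ 92.8 MPa. Survivors: PEEK, low-carbon steel.
After converting to SI:
  PEEK: E = 3.969 GPa, ρ = 1317 kg/m³
  low-carbon steel: E = 207.0 GPa, ρ = 7850 kg/m³
  PEEK: M = 1.20×10⁻³
  low-carbon steel: M = 0.754×10⁻³
The maximum is for PEEK.

PEEK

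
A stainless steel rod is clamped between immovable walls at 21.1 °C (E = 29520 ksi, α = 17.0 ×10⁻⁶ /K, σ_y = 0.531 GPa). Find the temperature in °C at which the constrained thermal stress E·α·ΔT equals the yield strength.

E = 29520 ksi = 203.5 GPa.
σ_y = 0.531 GPa = 531.0 MPa.
E·α·ΔT = 531.0 MPa ⇒ ΔT = 531.0 / (203.5×10³ × 17.0×10⁻⁶) = 153.5 K.
T = 21.1 + 153.5 = 174.6 °C.

175 °C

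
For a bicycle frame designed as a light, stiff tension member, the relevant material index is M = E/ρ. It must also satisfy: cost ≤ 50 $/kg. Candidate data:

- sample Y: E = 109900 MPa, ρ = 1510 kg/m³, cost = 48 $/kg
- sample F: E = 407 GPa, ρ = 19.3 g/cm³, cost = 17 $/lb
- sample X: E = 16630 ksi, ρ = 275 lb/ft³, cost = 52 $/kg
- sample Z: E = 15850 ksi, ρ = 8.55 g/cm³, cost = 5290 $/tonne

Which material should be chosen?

sample Y

Screen on constraints: cost ≤ 50 $/kg. Survivors: sample Y, sample F, sample Z.
Putting every candidate on a common basis:
  sample Y: E = 109.9 GPa, ρ = 1510 kg/m³
  sample F: E = 407.0 GPa, ρ = 19300 kg/m³
  sample Z: E = 109.3 GPa, ρ = 8550 kg/m³
  sample Y: M = 72.8 MN·m/kg
  sample F: M = 21.1 MN·m/kg
  sample Z: M = 12.8 MN·m/kg
The maximum is for sample Y.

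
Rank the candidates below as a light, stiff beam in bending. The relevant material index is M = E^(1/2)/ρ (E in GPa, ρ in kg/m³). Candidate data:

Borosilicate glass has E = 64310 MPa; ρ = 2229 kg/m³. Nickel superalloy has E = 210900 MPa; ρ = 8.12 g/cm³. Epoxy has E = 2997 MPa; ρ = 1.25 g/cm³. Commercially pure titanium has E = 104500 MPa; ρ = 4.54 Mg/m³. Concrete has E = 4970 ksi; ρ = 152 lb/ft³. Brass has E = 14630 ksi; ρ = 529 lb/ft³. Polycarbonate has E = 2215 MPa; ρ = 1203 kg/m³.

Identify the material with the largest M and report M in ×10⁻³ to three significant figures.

Normalizing units and computing the index:
  borosilicate glass: E = 64.31 GPa, ρ = 2229 kg/m³
  nickel superalloy: E = 210.9 GPa, ρ = 8120 kg/m³
  epoxy: E = 2.997 GPa, ρ = 1250 kg/m³
  commercially pure titanium: E = 104.5 GPa, ρ = 4540 kg/m³
  concrete: E = 34.27 GPa, ρ = 2435 kg/m³
  brass: E = 100.9 GPa, ρ = 8474 kg/m³
  polycarbonate: E = 2.215 GPa, ρ = 1203 kg/m³
  borosilicate glass: M = 3.60×10⁻³
  concrete: M = 2.40×10⁻³
  commercially pure titanium: M = 2.25×10⁻³
  nickel superalloy: M = 1.79×10⁻³
  epoxy: M = 1.38×10⁻³
  polycarbonate: M = 1.24×10⁻³
  brass: M = 1.19×10⁻³
Borosilicate glass has the largest M.

borosilicate glass, M = 3.60×10⁻³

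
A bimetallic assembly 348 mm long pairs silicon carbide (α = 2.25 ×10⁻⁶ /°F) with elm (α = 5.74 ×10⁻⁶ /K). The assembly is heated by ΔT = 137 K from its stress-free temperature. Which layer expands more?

elm

silicon carbide: α = 2.25×10⁻⁶/°F × 9/5 = 4.05×10⁻⁶/K.
α(silicon carbide) = 4.05×10⁻⁶/K vs α(elm) = 5.74×10⁻⁶/K.
Higher α expands more for the same ΔT: elm.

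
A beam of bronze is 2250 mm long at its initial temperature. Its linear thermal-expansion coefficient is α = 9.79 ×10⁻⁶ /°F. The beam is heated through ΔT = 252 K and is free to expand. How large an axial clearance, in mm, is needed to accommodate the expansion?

Convert α: 9.79×10⁻⁶/°F × (9/5) = 17.6×10⁻⁶/K.
ΔL = α·L₀·ΔT = 17.6×10⁻⁶ × 2250 mm × 252.0 K = 9.99 mm.

9.99 mm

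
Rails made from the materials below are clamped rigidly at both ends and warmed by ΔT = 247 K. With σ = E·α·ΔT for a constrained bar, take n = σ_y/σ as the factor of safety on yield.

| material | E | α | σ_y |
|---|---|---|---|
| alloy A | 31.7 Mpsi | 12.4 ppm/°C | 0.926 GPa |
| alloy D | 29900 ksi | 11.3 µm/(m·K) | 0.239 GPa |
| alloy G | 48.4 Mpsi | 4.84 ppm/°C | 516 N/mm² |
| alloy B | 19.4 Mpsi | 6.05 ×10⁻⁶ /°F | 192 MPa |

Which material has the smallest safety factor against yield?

Per material, after unit conversion:
  alloy A: E = 218.6, α = 12.4, σ_y = 926.0 → σ = 669 MPa, n = 1.38
  alloy D: E = 206.2, α = 11.3, σ_y = 239.0 → σ = 575 MPa, n = 0.415
  alloy G: E = 333.7, α = 4.84, σ_y = 516.0 → σ = 399 MPa, n = 1.29
  alloy B: E = 133.8, α = 10.9, σ_y = 192.0 → σ = 360 MPa, n = 0.534
The minimum is alloy D at n = 0.415.

alloy D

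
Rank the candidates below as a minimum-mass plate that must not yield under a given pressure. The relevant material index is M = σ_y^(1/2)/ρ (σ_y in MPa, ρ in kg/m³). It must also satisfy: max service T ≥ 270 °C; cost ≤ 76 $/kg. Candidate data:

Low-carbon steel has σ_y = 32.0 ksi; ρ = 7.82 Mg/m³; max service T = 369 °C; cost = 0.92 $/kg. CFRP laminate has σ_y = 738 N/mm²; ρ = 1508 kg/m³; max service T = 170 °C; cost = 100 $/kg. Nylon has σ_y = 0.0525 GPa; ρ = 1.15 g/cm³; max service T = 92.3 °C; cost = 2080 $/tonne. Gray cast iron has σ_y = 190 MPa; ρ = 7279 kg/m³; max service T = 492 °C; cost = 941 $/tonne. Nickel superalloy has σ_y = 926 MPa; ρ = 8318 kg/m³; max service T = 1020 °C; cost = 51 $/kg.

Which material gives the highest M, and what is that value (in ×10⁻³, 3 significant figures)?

nickel superalloy, M = 3.66×10⁻³

Screen on constraints: max service T ≥ 270 °C; cost ≤ 76 $/kg. Survivors: low-carbon steel, gray cast iron, nickel superalloy.
Putting every candidate on a common basis:
  low-carbon steel: σ_y = 220.6 MPa, ρ = 7820 kg/m³
  gray cast iron: σ_y = 190.0 MPa, ρ = 7279 kg/m³
  nickel superalloy: σ_y = 926.0 MPa, ρ = 8318 kg/m³
  nickel superalloy: M = 3.66×10⁻³
  low-carbon steel: M = 1.90×10⁻³
  gray cast iron: M = 1.89×10⁻³
Nickel superalloy ranks first.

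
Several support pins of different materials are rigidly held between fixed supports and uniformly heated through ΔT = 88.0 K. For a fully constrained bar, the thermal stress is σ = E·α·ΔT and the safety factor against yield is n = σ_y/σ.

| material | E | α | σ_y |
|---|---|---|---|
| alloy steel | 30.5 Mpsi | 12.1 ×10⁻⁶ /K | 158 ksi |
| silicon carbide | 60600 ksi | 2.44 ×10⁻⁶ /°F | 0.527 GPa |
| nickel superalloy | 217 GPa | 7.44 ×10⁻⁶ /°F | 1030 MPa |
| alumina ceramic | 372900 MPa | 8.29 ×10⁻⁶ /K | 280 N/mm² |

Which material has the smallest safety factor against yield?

alumina ceramic

With everything in SI (GPa, ×10⁻⁶/K, MPa):
  alloy steel: E = 210.3, α = 12.1, σ_y = 1089 → σ = 224 MPa, n = 4.87
  silicon carbide: E = 417.8, α = 4.39, σ_y = 527.0 → σ = 161 MPa, n = 3.26
  nickel superalloy: E = 217.0, α = 13.4, σ_y = 1030 → σ = 256 MPa, n = 4.03
  alumina ceramic: E = 372.9, α = 8.29, σ_y = 280.0 → σ = 272 MPa, n = 1.03
Smallest n: alumina ceramic with n = 1.03.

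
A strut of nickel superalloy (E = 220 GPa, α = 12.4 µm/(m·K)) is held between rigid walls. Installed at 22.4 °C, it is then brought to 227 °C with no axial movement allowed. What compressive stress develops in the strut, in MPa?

ΔT = 204.6 K. Constrained thermal stress σ = E·α·ΔT = 220.0×10³ MPa × 12.4×10⁻⁶ × 204.6 = 558 MPa (compressive).

558 MPa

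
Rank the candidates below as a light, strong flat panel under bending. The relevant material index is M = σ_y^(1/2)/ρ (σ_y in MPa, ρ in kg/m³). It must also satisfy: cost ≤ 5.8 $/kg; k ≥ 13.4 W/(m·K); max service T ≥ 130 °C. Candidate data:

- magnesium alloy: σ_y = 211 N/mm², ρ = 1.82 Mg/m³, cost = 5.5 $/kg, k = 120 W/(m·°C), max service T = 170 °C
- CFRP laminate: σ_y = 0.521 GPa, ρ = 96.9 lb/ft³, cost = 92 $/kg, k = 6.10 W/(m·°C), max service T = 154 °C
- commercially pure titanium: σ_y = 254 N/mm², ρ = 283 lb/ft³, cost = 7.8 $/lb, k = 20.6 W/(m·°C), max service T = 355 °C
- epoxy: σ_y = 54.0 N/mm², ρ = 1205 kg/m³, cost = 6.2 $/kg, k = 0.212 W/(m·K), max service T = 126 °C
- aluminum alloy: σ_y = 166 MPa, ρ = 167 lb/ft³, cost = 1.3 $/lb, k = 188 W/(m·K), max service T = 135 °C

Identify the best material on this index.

Screen on constraints: cost ≤ 5.8 $/kg; k ≥ 13.4 W/(m·K); max service T ≥ 130 °C. Survivors: magnesium alloy, aluminum alloy.
Normalizing units and computing the index:
  magnesium alloy: σ_y = 211.0 MPa, ρ = 1820 kg/m³
  aluminum alloy: σ_y = 166.0 MPa, ρ = 2675 kg/m³
  magnesium alloy: M = 7.98×10⁻³
  aluminum alloy: M = 4.82×10⁻³
Magnesium alloy has the largest M.

magnesium alloy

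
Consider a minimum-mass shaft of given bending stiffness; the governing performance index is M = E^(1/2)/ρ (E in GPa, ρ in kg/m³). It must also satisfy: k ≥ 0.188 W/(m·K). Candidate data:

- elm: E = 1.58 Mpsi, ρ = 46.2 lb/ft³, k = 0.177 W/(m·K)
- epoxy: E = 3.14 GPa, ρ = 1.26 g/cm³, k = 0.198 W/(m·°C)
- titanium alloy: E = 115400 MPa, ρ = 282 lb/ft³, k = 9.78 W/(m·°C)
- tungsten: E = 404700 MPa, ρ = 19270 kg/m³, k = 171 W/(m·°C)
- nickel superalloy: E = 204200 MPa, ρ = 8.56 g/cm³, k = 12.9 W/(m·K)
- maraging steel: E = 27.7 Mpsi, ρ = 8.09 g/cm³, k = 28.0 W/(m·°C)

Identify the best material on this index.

Screen on constraints: k ≥ 0.188 W/(m·K). Survivors: epoxy, titanium alloy, tungsten, nickel superalloy, maraging steel.
In SI units:
  epoxy: E = 3.140 GPa, ρ = 1260 kg/m³
  titanium alloy: E = 115.4 GPa, ρ = 4517 kg/m³
  tungsten: E = 404.7 GPa, ρ = 19270 kg/m³
  nickel superalloy: E = 204.2 GPa, ρ = 8560 kg/m³
  maraging steel: E = 191.0 GPa, ρ = 8090 kg/m³
  titanium alloy: M = 2.38×10⁻³
  maraging steel: M = 1.71×10⁻³
  nickel superalloy: M = 1.67×10⁻³
  epoxy: M = 1.41×10⁻³
  tungsten: M = 1.04×10⁻³
Highest index: titanium alloy.

titanium alloy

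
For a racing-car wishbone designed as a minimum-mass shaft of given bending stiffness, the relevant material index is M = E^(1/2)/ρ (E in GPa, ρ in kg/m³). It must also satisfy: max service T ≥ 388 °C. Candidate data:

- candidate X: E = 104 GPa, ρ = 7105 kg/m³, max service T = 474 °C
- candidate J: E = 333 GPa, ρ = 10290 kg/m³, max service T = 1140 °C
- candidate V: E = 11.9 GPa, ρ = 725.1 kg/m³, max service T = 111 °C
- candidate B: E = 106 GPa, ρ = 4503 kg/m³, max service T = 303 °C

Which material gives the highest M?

candidate J

Screen on constraints: max service T ≥ 388 °C. Survivors: candidate X, candidate J.
Computing M directly (units already consistent):
  candidate J: M = 1.77×10⁻³
  candidate X: M = 1.44×10⁻³
Candidate J has the largest M.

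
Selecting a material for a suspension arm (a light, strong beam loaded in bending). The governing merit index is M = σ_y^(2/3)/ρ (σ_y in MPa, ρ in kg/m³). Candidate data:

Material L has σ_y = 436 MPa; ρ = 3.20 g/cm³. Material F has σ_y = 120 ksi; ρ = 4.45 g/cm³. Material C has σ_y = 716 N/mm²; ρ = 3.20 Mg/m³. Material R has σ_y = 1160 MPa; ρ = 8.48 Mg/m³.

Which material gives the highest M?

After converting to SI:
  material L: σ_y = 436.0 MPa, ρ = 3200 kg/m³
  material F: σ_y = 827.4 MPa, ρ = 4450 kg/m³
  material C: σ_y = 716.0 MPa, ρ = 3200 kg/m³
  material R: σ_y = 1160 MPa, ρ = 8480 kg/m³
  material C: M = 25.0×10⁻³
  material F: M = 19.8×10⁻³
  material L: M = 18.0×10⁻³
  material R: M = 13.0×10⁻³
Material C has the largest M.

material C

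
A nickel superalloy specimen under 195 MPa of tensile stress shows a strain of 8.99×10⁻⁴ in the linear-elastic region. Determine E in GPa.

217 GPa

E = σ/ε = 195 MPa / 8.99×10⁻⁴ = 216900 MPa = 217 GPa.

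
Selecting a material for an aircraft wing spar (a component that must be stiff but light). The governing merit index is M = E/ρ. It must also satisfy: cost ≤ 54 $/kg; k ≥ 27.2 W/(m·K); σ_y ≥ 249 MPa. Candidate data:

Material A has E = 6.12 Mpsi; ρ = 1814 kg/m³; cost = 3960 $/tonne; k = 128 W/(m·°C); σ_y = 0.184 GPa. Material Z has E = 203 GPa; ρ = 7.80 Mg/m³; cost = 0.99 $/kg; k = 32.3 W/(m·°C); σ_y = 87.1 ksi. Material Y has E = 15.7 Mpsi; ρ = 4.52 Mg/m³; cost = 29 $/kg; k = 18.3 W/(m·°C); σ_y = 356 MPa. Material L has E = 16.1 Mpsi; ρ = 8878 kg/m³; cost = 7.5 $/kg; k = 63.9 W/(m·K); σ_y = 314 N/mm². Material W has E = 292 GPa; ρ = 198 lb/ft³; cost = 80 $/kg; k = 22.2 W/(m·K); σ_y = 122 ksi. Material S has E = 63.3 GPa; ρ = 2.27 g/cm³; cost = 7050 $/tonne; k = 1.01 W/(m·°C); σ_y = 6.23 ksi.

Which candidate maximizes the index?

Screen on constraints: cost ≤ 54 $/kg; k ≥ 27.2 W/(m·K); σ_y ≥ 249 MPa. Survivors: material Z, material L.
In SI units:
  material Z: E = 203.0 GPa, ρ = 7800 kg/m³
  material L: E = 111.0 GPa, ρ = 8878 kg/m³
  material Z: M = 26.0 MN·m/kg
  material L: M = 12.5 MN·m/kg
Material Z has the largest M.

material Z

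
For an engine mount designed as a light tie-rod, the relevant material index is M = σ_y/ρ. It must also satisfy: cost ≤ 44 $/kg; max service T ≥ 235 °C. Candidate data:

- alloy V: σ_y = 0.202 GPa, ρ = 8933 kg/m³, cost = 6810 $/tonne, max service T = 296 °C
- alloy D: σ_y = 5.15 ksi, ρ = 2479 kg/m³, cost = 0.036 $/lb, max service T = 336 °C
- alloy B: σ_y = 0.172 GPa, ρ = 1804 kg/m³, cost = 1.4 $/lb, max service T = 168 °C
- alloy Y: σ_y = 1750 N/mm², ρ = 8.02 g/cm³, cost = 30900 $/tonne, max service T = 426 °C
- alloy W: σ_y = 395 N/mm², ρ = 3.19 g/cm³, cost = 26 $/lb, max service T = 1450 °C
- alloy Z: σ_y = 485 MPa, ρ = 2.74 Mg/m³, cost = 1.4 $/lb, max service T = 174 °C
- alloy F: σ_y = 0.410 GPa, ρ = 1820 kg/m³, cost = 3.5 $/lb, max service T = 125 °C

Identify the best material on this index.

Screen on constraints: cost ≤ 44 $/kg; max service T ≥ 235 °C. Survivors: alloy V, alloy D, alloy Y.
Normalizing units and computing the index:
  alloy V: σ_y = 202.0 MPa, ρ = 8933 kg/m³
  alloy D: σ_y = 35.51 MPa, ρ = 2479 kg/m³
  alloy Y: σ_y = 1750 MPa, ρ = 8020 kg/m³
  alloy Y: M = 218 kN·m/kg
  alloy V: M = 22.6 kN·m/kg
  alloy D: M = 14.3 kN·m/kg
The maximum is for alloy Y.

alloy Y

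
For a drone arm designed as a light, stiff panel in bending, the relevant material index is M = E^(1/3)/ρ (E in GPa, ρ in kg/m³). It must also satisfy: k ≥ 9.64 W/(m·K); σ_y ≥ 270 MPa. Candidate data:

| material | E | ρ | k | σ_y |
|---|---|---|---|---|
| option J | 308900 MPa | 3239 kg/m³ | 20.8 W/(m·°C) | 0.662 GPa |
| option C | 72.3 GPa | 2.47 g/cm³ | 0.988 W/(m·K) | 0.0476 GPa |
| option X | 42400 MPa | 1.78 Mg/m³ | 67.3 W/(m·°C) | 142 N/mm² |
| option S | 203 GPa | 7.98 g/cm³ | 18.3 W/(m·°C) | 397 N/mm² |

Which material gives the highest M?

option J

Screen on constraints: k ≥ 9.64 W/(m·K); σ_y ≥ 270 MPa. Survivors: option J, option S.
In SI units:
  option J: E = 308.9 GPa, ρ = 3239 kg/m³
  option S: E = 203.0 GPa, ρ = 7980 kg/m³
  option J: M = 2.09×10⁻³
  option S: M = 0.736×10⁻³
The maximum is for option J.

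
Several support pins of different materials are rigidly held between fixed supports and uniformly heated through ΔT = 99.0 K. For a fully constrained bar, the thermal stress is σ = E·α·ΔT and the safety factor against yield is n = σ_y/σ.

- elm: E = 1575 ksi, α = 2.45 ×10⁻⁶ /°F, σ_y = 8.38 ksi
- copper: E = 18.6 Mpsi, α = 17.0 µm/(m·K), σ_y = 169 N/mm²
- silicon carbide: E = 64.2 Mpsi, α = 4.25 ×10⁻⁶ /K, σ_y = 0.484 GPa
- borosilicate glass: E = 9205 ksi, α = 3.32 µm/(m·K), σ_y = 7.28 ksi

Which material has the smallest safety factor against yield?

copper

Converting E to GPa, α to ×10⁻⁶/K, σ_y to MPa, then σ and n for each:
  elm: E = 10.86, α = 4.41, σ_y = 57.78 → σ = 4.74 MPa, n = 12.2
  copper: E = 128.2, α = 17.0, σ_y = 169.0 → σ = 216 MPa, n = 0.783
  silicon carbide: E = 442.6, α = 4.25, σ_y = 484.0 → σ = 186 MPa, n = 2.60
  borosilicate glass: E = 63.47, α = 3.32, σ_y = 50.19 → σ = 20.9 MPa, n = 2.41
Copper has the lowest safety factor, n = 0.783.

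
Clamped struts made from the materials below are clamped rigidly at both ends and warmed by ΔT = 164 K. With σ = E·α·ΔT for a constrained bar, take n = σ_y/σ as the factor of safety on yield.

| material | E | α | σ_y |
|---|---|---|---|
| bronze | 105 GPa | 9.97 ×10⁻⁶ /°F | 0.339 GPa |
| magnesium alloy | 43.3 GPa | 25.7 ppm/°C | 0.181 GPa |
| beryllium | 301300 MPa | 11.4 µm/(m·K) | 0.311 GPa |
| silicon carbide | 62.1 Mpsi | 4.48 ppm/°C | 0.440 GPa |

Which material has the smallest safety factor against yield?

beryllium

In consistent units (E in GPa, α in ×10⁻⁶/K, σ_y in MPa):
  bronze: E = 105.0, α = 17.9, σ_y = 339.0 → σ = 309 MPa, n = 1.10
  magnesium alloy: E = 43.30, α = 25.7, σ_y = 181.0 → σ = 183 MPa, n = 0.992
  beryllium: E = 301.3, α = 11.4, σ_y = 311.0 → σ = 563 MPa, n = 0.552
  silicon carbide: E = 428.2, α = 4.48, σ_y = 440.0 → σ = 315 MPa, n = 1.40
The minimum is beryllium at n = 0.552.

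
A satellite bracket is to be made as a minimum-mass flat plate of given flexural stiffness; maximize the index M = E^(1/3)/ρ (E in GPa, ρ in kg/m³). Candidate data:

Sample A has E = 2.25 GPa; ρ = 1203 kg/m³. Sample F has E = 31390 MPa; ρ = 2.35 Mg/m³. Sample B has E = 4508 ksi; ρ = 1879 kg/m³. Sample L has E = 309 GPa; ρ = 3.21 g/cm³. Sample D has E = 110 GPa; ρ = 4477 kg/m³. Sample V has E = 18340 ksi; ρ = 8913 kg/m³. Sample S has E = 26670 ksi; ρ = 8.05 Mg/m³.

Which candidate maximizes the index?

sample L

In SI units:
  sample A: E = 2.250 GPa, ρ = 1203 kg/m³
  sample F: E = 31.39 GPa, ρ = 2350 kg/m³
  sample B: E = 31.08 GPa, ρ = 1879 kg/m³
  sample L: E = 309.0 GPa, ρ = 3210 kg/m³
  sample D: E = 110.0 GPa, ρ = 4477 kg/m³
  sample V: E = 126.4 GPa, ρ = 8913 kg/m³
  sample S: E = 183.9 GPa, ρ = 8050 kg/m³
  sample L: M = 2.11×10⁻³
  sample B: M = 1.67×10⁻³
  sample F: M = 1.34×10⁻³
  sample A: M = 1.09×10⁻³
  sample D: M = 1.07×10⁻³
  sample S: M = 0.706×10⁻³
  sample V: M = 0.563×10⁻³
Sample L ranks first.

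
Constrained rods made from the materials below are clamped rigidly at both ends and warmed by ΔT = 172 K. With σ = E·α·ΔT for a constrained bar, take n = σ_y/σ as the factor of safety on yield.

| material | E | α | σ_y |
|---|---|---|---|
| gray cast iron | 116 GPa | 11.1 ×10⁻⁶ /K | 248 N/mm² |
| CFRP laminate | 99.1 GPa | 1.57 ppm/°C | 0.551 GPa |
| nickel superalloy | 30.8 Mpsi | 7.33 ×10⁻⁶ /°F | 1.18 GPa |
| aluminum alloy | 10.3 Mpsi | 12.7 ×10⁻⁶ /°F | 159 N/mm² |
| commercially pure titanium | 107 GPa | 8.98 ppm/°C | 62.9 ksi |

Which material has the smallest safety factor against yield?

aluminum alloy

Per material, after unit conversion:
  gray cast iron: E = 116.0, α = 11.1, σ_y = 248.0 → σ = 221 MPa, n = 1.12
  CFRP laminate: E = 99.10, α = 1.57, σ_y = 551.0 → σ = 26.8 MPa, n = 20.6
  nickel superalloy: E = 212.4, α = 13.2, σ_y = 1180 → σ = 482 MPa, n = 2.45
  aluminum alloy: E = 71.02, α = 22.9, σ_y = 159.0 → σ = 279 MPa, n = 0.569
  commercially pure titanium: E = 107.0, α = 8.98, σ_y = 433.7 → σ = 165 MPa, n = 2.62
Aluminum alloy has the lowest safety factor, n = 0.569.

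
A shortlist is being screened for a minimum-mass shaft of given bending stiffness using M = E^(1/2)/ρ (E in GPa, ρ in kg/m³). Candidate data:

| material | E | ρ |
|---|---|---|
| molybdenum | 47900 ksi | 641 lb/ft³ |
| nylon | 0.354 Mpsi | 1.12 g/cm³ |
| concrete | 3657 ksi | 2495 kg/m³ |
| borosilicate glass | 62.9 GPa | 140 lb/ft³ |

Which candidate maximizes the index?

Putting every candidate on a common basis:
  molybdenum: E = 330.3 GPa, ρ = 10270 kg/m³
  nylon: E = 2.441 GPa, ρ = 1120 kg/m³
  concrete: E = 25.21 GPa, ρ = 2495 kg/m³
  borosilicate glass: E = 62.90 GPa, ρ = 2243 kg/m³
  borosilicate glass: M = 3.54×10⁻³
  concrete: M = 2.01×10⁻³
  molybdenum: M = 1.77×10⁻³
  nylon: M = 1.39×10⁻³
The maximum is for borosilicate glass.

borosilicate glass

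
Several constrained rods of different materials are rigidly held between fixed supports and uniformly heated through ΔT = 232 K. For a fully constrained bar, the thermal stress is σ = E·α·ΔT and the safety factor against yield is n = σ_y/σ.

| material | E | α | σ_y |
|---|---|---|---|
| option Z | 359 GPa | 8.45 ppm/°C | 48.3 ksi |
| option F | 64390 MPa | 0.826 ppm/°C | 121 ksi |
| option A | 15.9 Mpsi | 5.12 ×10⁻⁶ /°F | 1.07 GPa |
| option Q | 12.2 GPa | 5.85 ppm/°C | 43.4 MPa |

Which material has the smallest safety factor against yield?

option Z

With everything in SI (GPa, ×10⁻⁶/K, MPa):
  option Z: E = 359.0, α = 8.45, σ_y = 333.0 → σ = 704 MPa, n = 0.473
  option F: E = 64.39, α = 0.826, σ_y = 834.3 → σ = 12.3 MPa, n = 67.6
  option A: E = 109.6, α = 9.22, σ_y = 1070 → σ = 234 MPa, n = 4.56
  option Q: E = 12.20, α = 5.85, σ_y = 43.40 → σ = 16.6 MPa, n = 2.62
The minimum is option Z at n = 0.473.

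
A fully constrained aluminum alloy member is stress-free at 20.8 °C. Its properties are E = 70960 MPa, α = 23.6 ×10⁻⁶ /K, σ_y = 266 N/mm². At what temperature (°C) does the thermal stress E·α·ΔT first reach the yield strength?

180 °C

E = 70960 MPa = 70.96 GPa.
σ_y = 266 N/mm² = 266.0 MPa.
E·α·ΔT = 266.0 MPa ⇒ ΔT = 266.0 / (70.96×10³ × 23.6×10⁻⁶) = 158.8 K.
T = 20.8 + 158.8 = 179.6 °C.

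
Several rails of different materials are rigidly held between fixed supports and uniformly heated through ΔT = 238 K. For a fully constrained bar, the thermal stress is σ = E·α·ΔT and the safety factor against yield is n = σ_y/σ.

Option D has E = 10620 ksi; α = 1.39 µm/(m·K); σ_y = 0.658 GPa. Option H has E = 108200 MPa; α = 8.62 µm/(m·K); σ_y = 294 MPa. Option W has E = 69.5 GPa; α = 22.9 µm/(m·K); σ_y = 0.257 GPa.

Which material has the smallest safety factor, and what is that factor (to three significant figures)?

In consistent units (E in GPa, α in ×10⁻⁶/K, σ_y in MPa):
  option D: E = 73.22, α = 1.39, σ_y = 658.0 → σ = 24.2 MPa, n = 27.2
  option H: E = 108.2, α = 8.62, σ_y = 294.0 → σ = 222 MPa, n = 1.32
  option W: E = 69.50, α = 22.9, σ_y = 257.0 → σ = 379 MPa, n = 0.678
Option W has the lowest safety factor, n = 0.678.

option W, n = 0.678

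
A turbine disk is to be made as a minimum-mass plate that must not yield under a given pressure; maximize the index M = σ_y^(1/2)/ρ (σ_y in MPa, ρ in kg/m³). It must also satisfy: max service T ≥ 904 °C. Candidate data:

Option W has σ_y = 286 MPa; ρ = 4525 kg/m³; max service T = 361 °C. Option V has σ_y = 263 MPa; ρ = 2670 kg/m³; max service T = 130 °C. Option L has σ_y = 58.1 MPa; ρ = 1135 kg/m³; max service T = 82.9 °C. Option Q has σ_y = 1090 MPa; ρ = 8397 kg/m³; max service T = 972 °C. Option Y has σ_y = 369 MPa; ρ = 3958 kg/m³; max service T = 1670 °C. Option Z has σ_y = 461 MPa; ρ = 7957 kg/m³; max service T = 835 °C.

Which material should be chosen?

option Y

Screen on constraints: max service T ≥ 904 °C. Survivors: option Q, option Y.
Evaluate M for each candidate:
  option Y: M = 4.85×10⁻³
  option Q: M = 3.93×10⁻³
The maximum is for option Y.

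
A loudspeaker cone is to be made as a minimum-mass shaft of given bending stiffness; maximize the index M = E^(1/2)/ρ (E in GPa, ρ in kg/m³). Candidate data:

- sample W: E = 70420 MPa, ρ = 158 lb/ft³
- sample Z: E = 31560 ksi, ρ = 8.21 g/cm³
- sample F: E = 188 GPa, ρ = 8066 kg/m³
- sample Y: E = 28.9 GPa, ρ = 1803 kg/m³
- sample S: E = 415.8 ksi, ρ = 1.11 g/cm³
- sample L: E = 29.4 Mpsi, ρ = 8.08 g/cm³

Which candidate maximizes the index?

sample W

In SI units:
  sample W: E = 70.42 GPa, ρ = 2531 kg/m³
  sample Z: E = 217.6 GPa, ρ = 8210 kg/m³
  sample F: E = 188.0 GPa, ρ = 8066 kg/m³
  sample Y: E = 28.90 GPa, ρ = 1803 kg/m³
  sample S: E = 2.867 GPa, ρ = 1110 kg/m³
  sample L: E = 202.7 GPa, ρ = 8080 kg/m³
  sample W: M = 3.32×10⁻³
  sample Y: M = 2.98×10⁻³
  sample Z: M = 1.80×10⁻³
  sample L: M = 1.76×10⁻³
  sample F: M = 1.70×10⁻³
  sample S: M = 1.53×10⁻³
The maximum is for sample W.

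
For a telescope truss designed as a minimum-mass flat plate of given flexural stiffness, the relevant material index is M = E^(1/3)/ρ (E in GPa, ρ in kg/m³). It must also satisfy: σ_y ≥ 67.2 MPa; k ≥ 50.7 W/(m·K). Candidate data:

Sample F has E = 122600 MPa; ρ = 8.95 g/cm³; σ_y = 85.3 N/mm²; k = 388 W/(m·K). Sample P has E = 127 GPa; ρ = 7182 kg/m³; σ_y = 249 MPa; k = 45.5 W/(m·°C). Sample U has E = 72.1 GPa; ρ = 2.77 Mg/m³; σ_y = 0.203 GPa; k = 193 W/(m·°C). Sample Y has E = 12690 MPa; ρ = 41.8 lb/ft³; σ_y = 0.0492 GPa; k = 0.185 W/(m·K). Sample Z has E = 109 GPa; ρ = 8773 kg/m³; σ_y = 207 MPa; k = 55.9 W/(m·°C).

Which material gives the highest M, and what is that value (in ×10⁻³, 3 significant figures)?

sample U, M = 1.50×10⁻³

Screen on constraints: σ_y ≥ 67.2 MPa; k ≥ 50.7 W/(m·K). Survivors: sample F, sample U, sample Z.
After converting to SI:
  sample F: E = 122.6 GPa, ρ = 8950 kg/m³
  sample U: E = 72.10 GPa, ρ = 2770 kg/m³
  sample Z: E = 109.0 GPa, ρ = 8773 kg/m³
  sample U: M = 1.50×10⁻³
  sample F: M = 0.555×10⁻³
  sample Z: M = 0.544×10⁻³
The maximum is for sample U.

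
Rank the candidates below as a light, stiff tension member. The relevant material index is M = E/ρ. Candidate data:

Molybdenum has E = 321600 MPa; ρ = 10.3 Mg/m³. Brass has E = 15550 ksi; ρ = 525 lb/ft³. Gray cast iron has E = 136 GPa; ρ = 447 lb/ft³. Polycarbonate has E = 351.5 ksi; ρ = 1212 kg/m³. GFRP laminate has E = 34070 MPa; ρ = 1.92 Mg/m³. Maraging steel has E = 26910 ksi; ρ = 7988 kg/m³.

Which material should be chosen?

molybdenum

Normalizing units and computing the index:
  molybdenum: E = 321.6 GPa, ρ = 10300 kg/m³
  brass: E = 107.2 GPa, ρ = 8410 kg/m³
  gray cast iron: E = 136.0 GPa, ρ = 7160 kg/m³
  polycarbonate: E = 2.424 GPa, ρ = 1212 kg/m³
  GFRP laminate: E = 34.07 GPa, ρ = 1920 kg/m³
  maraging steel: E = 185.5 GPa, ρ = 7988 kg/m³
  molybdenum: M = 31.2 MN·m/kg
  maraging steel: M = 23.2 MN·m/kg
  gray cast iron: M = 19.0 MN·m/kg
  GFRP laminate: M = 17.7 MN·m/kg
  brass: M = 12.7 MN·m/kg
  polycarbonate: M = 2.00 MN·m/kg
The maximum is for molybdenum.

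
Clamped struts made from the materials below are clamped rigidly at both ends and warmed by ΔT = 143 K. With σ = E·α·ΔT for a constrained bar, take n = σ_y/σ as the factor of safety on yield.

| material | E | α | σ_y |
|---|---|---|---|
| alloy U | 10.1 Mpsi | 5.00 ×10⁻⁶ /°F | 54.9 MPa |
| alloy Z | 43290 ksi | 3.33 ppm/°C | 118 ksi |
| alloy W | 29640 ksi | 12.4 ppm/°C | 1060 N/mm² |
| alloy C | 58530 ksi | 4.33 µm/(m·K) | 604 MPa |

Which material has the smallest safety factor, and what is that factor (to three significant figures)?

alloy U, n = 0.613

With everything in SI (GPa, ×10⁻⁶/K, MPa):
  alloy U: E = 69.64, α = 9.00, σ_y = 54.90 → σ = 89.6 MPa, n = 0.613
  alloy Z: E = 298.5, α = 3.33, σ_y = 813.6 → σ = 142 MPa, n = 5.72
  alloy W: E = 204.4, α = 12.4, σ_y = 1060 → σ = 362 MPa, n = 2.93
  alloy C: E = 403.6, α = 4.33, σ_y = 604.0 → σ = 250 MPa, n = 2.42
Alloy U has the lowest safety factor, n = 0.613.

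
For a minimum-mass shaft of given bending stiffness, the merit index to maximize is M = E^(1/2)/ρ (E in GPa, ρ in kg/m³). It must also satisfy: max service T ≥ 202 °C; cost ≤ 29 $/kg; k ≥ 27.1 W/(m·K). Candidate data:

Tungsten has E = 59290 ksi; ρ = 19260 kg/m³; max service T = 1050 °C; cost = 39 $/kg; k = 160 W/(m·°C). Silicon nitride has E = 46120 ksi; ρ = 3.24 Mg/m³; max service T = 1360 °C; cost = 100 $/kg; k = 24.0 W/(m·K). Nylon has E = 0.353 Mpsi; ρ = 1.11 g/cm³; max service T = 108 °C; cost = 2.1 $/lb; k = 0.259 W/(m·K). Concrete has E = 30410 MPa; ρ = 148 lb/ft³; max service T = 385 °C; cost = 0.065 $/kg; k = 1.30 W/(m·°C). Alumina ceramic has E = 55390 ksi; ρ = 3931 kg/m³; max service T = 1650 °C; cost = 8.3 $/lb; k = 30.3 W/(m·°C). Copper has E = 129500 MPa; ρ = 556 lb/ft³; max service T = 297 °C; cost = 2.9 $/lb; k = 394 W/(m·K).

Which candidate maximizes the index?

Screen on constraints: max service T ≥ 202 °C; cost ≤ 29 $/kg; k ≥ 27.1 W/(m·K). Survivors: alumina ceramic, copper.
Putting every candidate on a common basis:
  alumina ceramic: E = 381.9 GPa, ρ = 3931 kg/m³
  copper: E = 129.5 GPa, ρ = 8906 kg/m³
  alumina ceramic: M = 4.97×10⁻³
  copper: M = 1.28×10⁻³
Alumina ceramic ranks first.

alumina ceramic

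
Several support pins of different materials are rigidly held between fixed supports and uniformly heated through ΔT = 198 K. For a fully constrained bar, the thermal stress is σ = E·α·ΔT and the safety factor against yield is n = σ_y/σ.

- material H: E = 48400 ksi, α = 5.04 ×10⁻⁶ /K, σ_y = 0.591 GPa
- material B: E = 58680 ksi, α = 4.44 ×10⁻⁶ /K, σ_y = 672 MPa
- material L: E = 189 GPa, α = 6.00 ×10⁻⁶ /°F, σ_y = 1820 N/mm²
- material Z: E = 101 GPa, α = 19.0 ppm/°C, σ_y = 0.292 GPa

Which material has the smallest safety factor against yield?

In consistent units (E in GPa, α in ×10⁻⁶/K, σ_y in MPa):
  material H: E = 333.7, α = 5.04, σ_y = 591.0 → σ = 333 MPa, n = 1.77
  material B: E = 404.6, α = 4.44, σ_y = 672.0 → σ = 356 MPa, n = 1.89
  material L: E = 189.0, α = 10.8, σ_y = 1820 → σ = 404 MPa, n = 4.50
  material Z: E = 101.0, α = 19.0, σ_y = 292.0 → σ = 380 MPa, n = 0.768
Smallest n: material Z with n = 0.768.

material Z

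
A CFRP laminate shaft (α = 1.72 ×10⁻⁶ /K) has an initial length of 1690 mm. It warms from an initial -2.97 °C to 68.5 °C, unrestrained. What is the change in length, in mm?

0.208 mm

ΔT = 68.5 − (-2.97) = 71.47 K.
ΔL = α·L₀·ΔT = 1.72×10⁻⁶ × 1690 mm × 71.47 K = 0.208 mm.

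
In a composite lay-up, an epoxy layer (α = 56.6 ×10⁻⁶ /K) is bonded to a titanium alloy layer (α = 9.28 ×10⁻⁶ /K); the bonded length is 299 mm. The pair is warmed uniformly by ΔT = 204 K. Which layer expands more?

epoxy

α(epoxy) = 56.6×10⁻⁶/K vs α(titanium alloy) = 9.28×10⁻⁶/K.
Higher α expands more for the same ΔT: epoxy.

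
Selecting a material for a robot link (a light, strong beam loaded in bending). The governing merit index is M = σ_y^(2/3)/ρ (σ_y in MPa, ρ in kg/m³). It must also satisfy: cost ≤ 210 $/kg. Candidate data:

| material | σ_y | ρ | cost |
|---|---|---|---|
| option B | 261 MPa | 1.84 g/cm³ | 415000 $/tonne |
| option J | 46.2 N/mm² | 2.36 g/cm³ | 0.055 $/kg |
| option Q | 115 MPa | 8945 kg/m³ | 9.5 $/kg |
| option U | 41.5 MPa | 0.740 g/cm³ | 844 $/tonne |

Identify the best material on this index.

Screen on constraints: cost ≤ 210 $/kg. Survivors: option J, option Q, option U.
After converting to SI:
  option J: σ_y = 46.20 MPa, ρ = 2360 kg/m³
  option Q: σ_y = 115.0 MPa, ρ = 8945 kg/m³
  option U: σ_y = 41.50 MPa, ρ = 740.0 kg/m³
  option U: M = 16.2×10⁻³
  option J: M = 5.46×10⁻³
  option Q: M = 2.64×10⁻³
Option U ranks first.

option U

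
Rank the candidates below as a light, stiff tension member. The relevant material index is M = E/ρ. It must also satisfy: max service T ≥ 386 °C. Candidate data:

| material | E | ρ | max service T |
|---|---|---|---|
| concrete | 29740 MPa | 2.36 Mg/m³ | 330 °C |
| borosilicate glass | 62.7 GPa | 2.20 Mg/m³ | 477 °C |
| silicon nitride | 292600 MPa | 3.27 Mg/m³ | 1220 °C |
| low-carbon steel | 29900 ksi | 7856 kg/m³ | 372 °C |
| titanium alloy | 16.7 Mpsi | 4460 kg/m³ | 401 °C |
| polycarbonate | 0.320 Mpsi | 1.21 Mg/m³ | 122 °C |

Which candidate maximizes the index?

Screen on constraints: max service T ≥ 386 °C. Survivors: borosilicate glass, silicon nitride, titanium alloy.
Putting every candidate on a common basis:
  borosilicate glass: E = 62.70 GPa, ρ = 2200 kg/m³
  silicon nitride: E = 292.6 GPa, ρ = 3270 kg/m³
  titanium alloy: E = 115.1 GPa, ρ = 4460 kg/m³
  silicon nitride: M = 89.5 MN·m/kg
  borosilicate glass: M = 28.5 MN·m/kg
  titanium alloy: M = 25.8 MN·m/kg
Silicon nitride has the largest M.

silicon nitride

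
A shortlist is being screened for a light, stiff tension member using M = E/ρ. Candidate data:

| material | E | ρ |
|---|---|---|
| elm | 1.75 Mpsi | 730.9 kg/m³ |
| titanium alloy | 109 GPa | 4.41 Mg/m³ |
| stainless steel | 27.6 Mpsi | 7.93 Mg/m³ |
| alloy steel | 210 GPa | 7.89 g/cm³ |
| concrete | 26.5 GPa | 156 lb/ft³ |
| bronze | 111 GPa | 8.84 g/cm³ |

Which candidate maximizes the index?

alloy steel

Putting every candidate on a common basis:
  elm: E = 12.07 GPa, ρ = 730.9 kg/m³
  titanium alloy: E = 109.0 GPa, ρ = 4410 kg/m³
  stainless steel: E = 190.3 GPa, ρ = 7930 kg/m³
  alloy steel: E = 210.0 GPa, ρ = 7890 kg/m³
  concrete: E = 26.50 GPa, ρ = 2499 kg/m³
  bronze: E = 111.0 GPa, ρ = 8840 kg/m³
  alloy steel: M = 26.6 MN·m/kg
  titanium alloy: M = 24.7 MN·m/kg
  stainless steel: M = 24.0 MN·m/kg
  elm: M = 16.5 MN·m/kg
  bronze: M = 12.6 MN·m/kg
  concrete: M = 10.6 MN·m/kg
Alloy steel has the largest M.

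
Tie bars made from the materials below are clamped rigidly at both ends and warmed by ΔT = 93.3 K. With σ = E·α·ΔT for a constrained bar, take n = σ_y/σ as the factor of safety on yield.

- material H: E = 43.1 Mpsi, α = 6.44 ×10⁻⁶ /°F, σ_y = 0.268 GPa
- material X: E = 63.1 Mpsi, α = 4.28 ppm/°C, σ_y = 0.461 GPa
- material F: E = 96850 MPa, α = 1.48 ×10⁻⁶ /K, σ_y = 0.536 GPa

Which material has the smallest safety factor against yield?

Converting E to GPa, α to ×10⁻⁶/K, σ_y to MPa, then σ and n for each:
  material H: E = 297.2, α = 11.6, σ_y = 268.0 → σ = 321 MPa, n = 0.834
  material X: E = 435.1, α = 4.28, σ_y = 461.0 → σ = 174 MPa, n = 2.65
  material F: E = 96.85, α = 1.48, σ_y = 536.0 → σ = 13.4 MPa, n = 40.1
Material H has the lowest safety factor, n = 0.834.

material H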